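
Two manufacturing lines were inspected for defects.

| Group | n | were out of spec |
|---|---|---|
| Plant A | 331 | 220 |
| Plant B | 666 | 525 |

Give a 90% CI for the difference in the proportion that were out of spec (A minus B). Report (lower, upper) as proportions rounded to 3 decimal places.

p̂₁ = 220/331 = 0.6647 and p̂₂ = 525/666 = 0.7883.
SE₁ = √(p̂₁(1−p̂₁)/n₁) = √(0.6647·0.3353/331) = 0.02595; SE₂ = √(0.7883·0.2117/666) = 0.01583.
Independent samples: SE of the difference = √(SE₁² + SE₂²) = √(0.0006734025 + 0.0002505889) = 0.03040.
z* for 90% confidence is 1.645, so the margin of error is 1.645 × 0.03040 = 0.05001.
Point estimate p̂₁ − p̂₂ = 0.6647 − 0.7883 = -0.1236.
-0.1236 ± 0.05001 → (-0.174, -0.074).

(-0.174, -0.074)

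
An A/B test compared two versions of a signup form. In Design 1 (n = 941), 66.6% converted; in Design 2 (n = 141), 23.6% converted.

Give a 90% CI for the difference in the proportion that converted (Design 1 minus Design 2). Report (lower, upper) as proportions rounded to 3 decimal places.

(0.366, 0.494)

The two standard errors are √(0.6660×0.3340/941) = 0.01538 and √(0.2360×0.7640/141) = 0.03576.
Because the samples are independent, SE_diff = √(0.01538² + 0.03576²) = 0.03893.
Using z* = 1.645 for 90%, ME = 1.645 × 0.03893 = 0.06404.
p̂₁ − p̂₂ = 0.4300; interval 0.4300 ± 0.06404 gives (0.366, 0.494).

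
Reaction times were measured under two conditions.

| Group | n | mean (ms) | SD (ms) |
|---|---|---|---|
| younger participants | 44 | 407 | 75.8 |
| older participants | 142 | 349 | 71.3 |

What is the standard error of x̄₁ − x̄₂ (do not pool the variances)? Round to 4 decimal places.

12.8990

SE₁ = s₁/√n₁ = 75.8/√44 = 11.4273; SE₂ = 71.3/√142 = 5.9834.
Independent samples, unequal variances: SE_diff = √(SE₁² + SE₂²) = √(130.58318529 + 35.80107556) = 12.8990.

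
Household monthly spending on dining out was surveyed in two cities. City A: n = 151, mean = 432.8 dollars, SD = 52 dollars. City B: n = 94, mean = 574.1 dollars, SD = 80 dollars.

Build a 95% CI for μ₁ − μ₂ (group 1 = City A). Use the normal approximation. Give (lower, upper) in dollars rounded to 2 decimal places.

Per-group SEs: s₁/√n₁ = 52/√151 = 4.2317, s₂/√n₂ = 80/√94 = 8.2514.
Unpooled SE of the difference: √(17.90728489 + 68.08560196) = 9.2732.
Margin of error = z* · SE = 1.960 × 9.2732 = 18.1755.
x̄₁ − x̄₂ = 432.8 − 574.1 = -141.3000.
CI: -141.3000 ± 18.1755 = (-159.48, -123.12).

(-159.48, -123.12)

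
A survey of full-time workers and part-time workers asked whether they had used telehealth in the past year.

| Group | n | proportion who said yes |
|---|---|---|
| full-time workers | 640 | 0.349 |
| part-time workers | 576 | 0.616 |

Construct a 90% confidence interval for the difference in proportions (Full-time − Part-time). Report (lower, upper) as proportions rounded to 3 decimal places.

(-0.313, -0.221)

The two standard errors are √(0.3490×0.6510/640) = 0.01884 and √(0.6160×0.3840/576) = 0.02026.
Because the samples are independent, SE_diff = √(0.01884² + 0.02026²) = 0.02767.
Using z* = 1.645 for 90%, ME = 1.645 × 0.02767 = 0.04552.
p̂₁ − p̂₂ = -0.2670; interval -0.2670 ± 0.04552 gives (-0.313, -0.221).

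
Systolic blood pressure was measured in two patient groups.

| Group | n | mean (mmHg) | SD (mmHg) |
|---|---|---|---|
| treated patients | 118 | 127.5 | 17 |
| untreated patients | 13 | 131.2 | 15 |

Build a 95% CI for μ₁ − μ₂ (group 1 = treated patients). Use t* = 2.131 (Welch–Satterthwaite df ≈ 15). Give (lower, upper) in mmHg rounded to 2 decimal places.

(-13.17, 5.77)

Per-group SEs: s₁/√n₁ = 17/√118 = 1.5650, s₂/√n₂ = 15/√13 = 4.1603.
Unpooled SE of the difference: √(2.449225 + 17.30809609) = 4.4449.
Margin of error = t* · SE = 2.131 × 4.4449 = 9.4721.
x̄₁ − x̄₂ = 127.5 − 131.2 = -3.7000.
CI: -3.7000 ± 9.4721 = (-13.17, 5.77).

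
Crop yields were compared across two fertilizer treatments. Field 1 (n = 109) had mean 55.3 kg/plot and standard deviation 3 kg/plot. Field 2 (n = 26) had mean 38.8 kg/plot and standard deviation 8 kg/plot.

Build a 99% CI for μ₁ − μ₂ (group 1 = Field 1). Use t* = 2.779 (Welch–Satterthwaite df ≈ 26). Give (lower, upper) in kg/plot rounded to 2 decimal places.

SE₁ = s₁/√n₁ = 3/√109 = 0.2873; SE₂ = 8/√26 = 1.5689.
Independent samples, unequal variances: SE_diff = √(SE₁² + SE₂²) = √(0.08254129 + 2.46144721) = 1.5950.
t* = 2.779, so margin of error = 2.779 × 1.5950 = 4.4325.
Difference in means = 55.3 − 38.8 = 16.5000.
16.5000 ± 4.4325 → (12.07, 20.93).

(12.07, 20.93)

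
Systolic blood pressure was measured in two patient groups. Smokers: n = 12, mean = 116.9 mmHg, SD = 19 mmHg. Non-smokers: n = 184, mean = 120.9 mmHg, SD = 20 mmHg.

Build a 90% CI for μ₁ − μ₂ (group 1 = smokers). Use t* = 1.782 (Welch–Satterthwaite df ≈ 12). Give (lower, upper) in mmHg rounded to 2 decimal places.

(-14.12, 6.12)

SE₁ = s₁/√n₁ = 19/√12 = 5.4848; SE₂ = 20/√184 = 1.4744.
Independent samples, unequal variances: SE_diff = √(SE₁² + SE₂²) = √(30.08303104 + 2.17385536) = 5.6795.
t* = 1.782, so margin of error = 1.782 × 5.6795 = 10.1209.
Difference in means = 116.9 − 120.9 = -4.0000.
-4.0000 ± 10.1209 → (-14.12, 6.12).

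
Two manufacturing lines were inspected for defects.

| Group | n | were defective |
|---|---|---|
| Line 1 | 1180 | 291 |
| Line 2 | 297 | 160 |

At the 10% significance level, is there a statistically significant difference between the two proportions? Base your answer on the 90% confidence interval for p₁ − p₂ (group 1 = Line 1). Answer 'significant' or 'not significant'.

significant

p̂₁ = 291/1180 = 0.2466 and p̂₂ = 160/297 = 0.5387.
SE₁ = √(p̂₁(1−p̂₁)/n₁) = √(0.2466·0.7534/1180) = 0.01255; SE₂ = √(0.5387·0.4613/297) = 0.02893.
Independent samples: SE of the difference = √(SE₁² + SE₂²) = √(0.0001575025 + 0.0008369449) = 0.03153.
z* for 90% confidence is 1.645, so the margin of error is 1.645 × 0.03153 = 0.05187.
Point estimate p̂₁ − p̂₂ = 0.2466 − 0.5387 = -0.2921.
-0.2921 ± 0.05187 → (-0.34397, -0.24023).
The interval (-0.34397, -0.24023) does not contain 0, so the difference is significant.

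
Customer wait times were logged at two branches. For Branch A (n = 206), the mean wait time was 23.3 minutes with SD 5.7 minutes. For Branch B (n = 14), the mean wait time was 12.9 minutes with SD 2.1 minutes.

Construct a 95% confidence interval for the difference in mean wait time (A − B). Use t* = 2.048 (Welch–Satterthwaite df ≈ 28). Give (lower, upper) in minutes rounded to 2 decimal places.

(8.99, 11.81)

SE₁ = s₁/√n₁ = 5.7/√206 = 0.3971; SE₂ = 2.1/√14 = 0.5612.
Independent samples, unequal variances: SE_diff = √(SE₁² + SE₂²) = √(0.15768841 + 0.31494544) = 0.6875.
t* = 2.048, so margin of error = 2.048 × 0.6875 = 1.4080.
Difference in means = 23.3 − 12.9 = 10.4000.
10.4000 ± 1.4080 → (8.99, 11.81).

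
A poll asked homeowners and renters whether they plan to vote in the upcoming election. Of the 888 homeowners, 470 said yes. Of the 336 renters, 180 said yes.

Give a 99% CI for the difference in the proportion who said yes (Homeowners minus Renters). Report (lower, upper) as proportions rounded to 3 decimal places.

Sample proportions: 470/888 = 0.5293, 180/336 = 0.5357.
Each SE is √(p̂(1−p̂)/n): √(0.5293·0.4707/888) = 0.01675 and √(0.5357·0.4643/336) = 0.02721.
SE(p̂₁ − p̂₂) = √(SE₁² + SE₂²) = √(0.0002805625 + 0.0007403841) = 0.03195, since the two samples are independent.
At 99% confidence z* = 2.576; margin = 2.576 × 0.03195 = 0.08230.
The difference is 0.5293 − 0.5357 = -0.0064, so the interval is -0.0064 ± 0.08230 = (-0.089, 0.076).

(-0.089, 0.076)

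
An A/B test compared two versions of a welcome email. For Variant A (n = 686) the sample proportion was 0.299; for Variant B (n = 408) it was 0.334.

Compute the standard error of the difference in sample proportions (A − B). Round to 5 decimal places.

The two standard errors are √(0.2990×0.7010/686) = 0.01748 and √(0.3340×0.6660/408) = 0.02335.
Because the samples are independent, SE_diff = √(0.01748² + 0.02335²) = 0.02917.

0.02917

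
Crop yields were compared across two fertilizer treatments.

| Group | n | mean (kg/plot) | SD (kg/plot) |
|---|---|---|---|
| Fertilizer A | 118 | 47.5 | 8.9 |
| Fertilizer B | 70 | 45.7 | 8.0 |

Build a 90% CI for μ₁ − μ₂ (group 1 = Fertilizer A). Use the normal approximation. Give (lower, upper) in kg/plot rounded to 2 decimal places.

(-0.27, 3.87)

Per-group SEs: s₁/√n₁ = 8.9/√118 = 0.8193, s₂/√n₂ = 8.0/√70 = 0.9562.
Unpooled SE of the difference: √(0.67125249 + 0.91431844) = 1.2592.
Margin of error = z* · SE = 1.645 × 1.2592 = 2.0714.
x̄₁ − x̄₂ = 47.5 − 45.7 = 1.8000.
CI: 1.8000 ± 2.0714 = (-0.27, 3.87).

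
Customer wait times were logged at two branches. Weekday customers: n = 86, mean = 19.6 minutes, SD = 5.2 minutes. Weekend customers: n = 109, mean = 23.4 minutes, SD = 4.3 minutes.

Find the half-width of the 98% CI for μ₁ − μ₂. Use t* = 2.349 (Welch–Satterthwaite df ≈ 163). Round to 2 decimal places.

1.63

SE₁ = s₁/√n₁ = 5.2/√86 = 0.5607; SE₂ = 4.3/√109 = 0.4119.
Independent samples, unequal variances: SE_diff = √(SE₁² + SE₂²) = √(0.31438449 + 0.16966161) = 0.6957.
t* = 2.349, so margin of error = 2.349 × 0.6957 = 1.6342.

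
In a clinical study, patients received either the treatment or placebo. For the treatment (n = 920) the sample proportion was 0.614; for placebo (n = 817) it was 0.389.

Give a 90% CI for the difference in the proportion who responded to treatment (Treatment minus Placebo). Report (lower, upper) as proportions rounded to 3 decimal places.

(0.186, 0.264)

SE₁ = √(p̂₁(1−p̂₁)/n₁) = √(0.6140·0.3860/920) = 0.01605; SE₂ = √(0.3890·0.6110/817) = 0.01706.
Independent samples: SE of the difference = √(SE₁² + SE₂²) = √(0.0002576025 + 0.0002910436) = 0.02342.
z* for 90% confidence is 1.645, so the margin of error is 1.645 × 0.02342 = 0.03853.
Point estimate p̂₁ − p̂₂ = 0.6140 − 0.3890 = 0.2250.
0.2250 ± 0.03853 → (0.186, 0.264).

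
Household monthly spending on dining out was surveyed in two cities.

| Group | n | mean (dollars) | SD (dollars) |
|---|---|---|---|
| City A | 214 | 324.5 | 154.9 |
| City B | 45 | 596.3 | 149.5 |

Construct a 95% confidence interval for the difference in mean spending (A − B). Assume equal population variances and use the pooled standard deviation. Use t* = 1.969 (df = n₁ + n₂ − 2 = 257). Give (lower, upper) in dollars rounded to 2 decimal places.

(-321.52, -222.08)

s_p = √[((n₁−1)s₁² + (n₂−1)s₂²)/(n₁+n₂−2)] = √[(213·154.9² + 44·149.5²)/257] = 153.9889.
SE = 153.9889·√(1/214 + 1/45) = 25.2538.
With t* = 1.969, margin = 1.969 × 25.2538 = 49.7247.
x̄₁ − x̄₂ = 324.5 − 596.3 = -271.8000; interval -271.8000 ± 49.7247 = (-321.52, -222.08).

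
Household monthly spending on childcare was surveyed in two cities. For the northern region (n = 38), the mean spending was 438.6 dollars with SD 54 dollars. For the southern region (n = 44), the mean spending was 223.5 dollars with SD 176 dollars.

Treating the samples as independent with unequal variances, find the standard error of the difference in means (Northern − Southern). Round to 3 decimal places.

27.942

SE₁ = s₁/√n₁ = 54/√38 = 8.7600; SE₂ = 176/√44 = 26.5330.
Independent samples, unequal variances: SE_diff = √(SE₁² + SE₂²) = √(76.7376 + 704.000089) = 27.9417.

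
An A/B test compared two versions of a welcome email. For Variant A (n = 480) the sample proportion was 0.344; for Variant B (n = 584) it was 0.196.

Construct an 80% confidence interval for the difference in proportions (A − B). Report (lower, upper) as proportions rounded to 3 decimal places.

(0.113, 0.183)

The two standard errors are √(0.3440×0.6560/480) = 0.02168 and √(0.1960×0.8040/584) = 0.01643.
Because the samples are independent, SE_diff = √(0.02168² + 0.01643²) = 0.02720.
Using z* = 1.282 for 80%, ME = 1.282 × 0.02720 = 0.03487.
p̂₁ − p̂₂ = 0.1480; interval 0.1480 ± 0.03487 gives (0.113, 0.183).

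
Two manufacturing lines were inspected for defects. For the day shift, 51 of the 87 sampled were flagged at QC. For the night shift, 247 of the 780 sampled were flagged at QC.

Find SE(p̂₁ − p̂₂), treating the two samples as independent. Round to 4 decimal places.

0.0554

First, p̂₁ = 51/87 = 0.5862; p̂₂ = 247/780 = 0.3167.
The two standard errors are √(0.5862×0.4138/87) = 0.05280 and √(0.3167×0.6833/780) = 0.01666.
Because the samples are independent, SE_diff = √(0.05280² + 0.01666²) = 0.05537.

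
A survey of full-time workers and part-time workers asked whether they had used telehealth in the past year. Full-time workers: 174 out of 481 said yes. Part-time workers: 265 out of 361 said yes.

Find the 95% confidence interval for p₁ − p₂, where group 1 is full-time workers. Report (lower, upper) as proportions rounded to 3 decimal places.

(-0.435, -0.310)

p̂₁ = 174/481 = 0.3617 and p̂₂ = 265/361 = 0.7341.
SE₁ = √(p̂₁(1−p̂₁)/n₁) = √(0.3617·0.6383/481) = 0.02191; SE₂ = √(0.7341·0.2659/361) = 0.02325.
Independent samples: SE of the difference = √(SE₁² + SE₂²) = √(0.0004800481 + 0.0005405625) = 0.03195.
z* for 95% confidence is 1.960, so the margin of error is 1.960 × 0.03195 = 0.06262.
Point estimate p̂₁ − p̂₂ = 0.3617 − 0.7341 = -0.3724.
-0.3724 ± 0.06262 → (-0.435, -0.310).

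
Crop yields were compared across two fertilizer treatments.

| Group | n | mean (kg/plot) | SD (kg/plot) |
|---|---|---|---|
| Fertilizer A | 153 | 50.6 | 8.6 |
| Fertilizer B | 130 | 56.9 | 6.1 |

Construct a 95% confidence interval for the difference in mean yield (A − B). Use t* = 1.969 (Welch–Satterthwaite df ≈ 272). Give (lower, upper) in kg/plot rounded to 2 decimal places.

Standard errors of each mean: 8.6/√153 = 0.6953 and 6.1/√130 = 0.5350.
SE(x̄₁ − x̄₂) = √(0.6953² + 0.5350²) = 0.8773 for independent samples with unequal variances.
With t* = 1.969, the margin is 1.969 × 0.8773 = 1.7274.
x̄₁ − x̄₂ = 50.6 − 56.9 = -6.3000; the interval is -6.3000 ± 1.7274 = (-8.03, -4.57).

(-8.03, -4.57)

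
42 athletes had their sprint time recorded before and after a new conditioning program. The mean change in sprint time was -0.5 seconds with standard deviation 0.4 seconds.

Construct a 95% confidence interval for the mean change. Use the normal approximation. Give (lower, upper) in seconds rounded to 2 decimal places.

(-0.62, -0.38)

Paired design: SE = s_d/√n = 0.4/√42 = 0.0617.
z* = 1.960; margin of error = 1.960 × 0.0617 = 0.1209.
-0.5 ± 0.1209 → (-0.62, -0.38).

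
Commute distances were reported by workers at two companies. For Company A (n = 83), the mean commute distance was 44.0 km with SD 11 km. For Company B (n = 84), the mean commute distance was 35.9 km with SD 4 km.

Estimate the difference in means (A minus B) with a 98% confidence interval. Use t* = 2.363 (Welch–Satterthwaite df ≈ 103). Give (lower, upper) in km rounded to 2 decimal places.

(5.07, 11.13)

Standard errors of each mean: 11/√83 = 1.2074 and 4/√84 = 0.4364.
SE(x̄₁ − x̄₂) = √(1.2074² + 0.4364²) = 1.2838 for independent samples with unequal variances.
With t* = 2.363, the margin is 2.363 × 1.2838 = 3.0336.
x̄₁ − x̄₂ = 44.0 − 35.9 = 8.1000; the interval is 8.1000 ± 3.0336 = (5.07, 11.13).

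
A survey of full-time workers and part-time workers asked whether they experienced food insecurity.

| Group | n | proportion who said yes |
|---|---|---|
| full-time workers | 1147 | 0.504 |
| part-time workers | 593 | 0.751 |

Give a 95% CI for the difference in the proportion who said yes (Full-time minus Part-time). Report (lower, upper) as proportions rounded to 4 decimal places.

(-0.2923, -0.2017)

Each SE is √(p̂(1−p̂)/n): √(0.5040·0.4960/1147) = 0.01476 and √(0.7510·0.2490/593) = 0.01776.
SE(p̂₁ − p̂₂) = √(SE₁² + SE₂²) = √(0.0002178576 + 0.0003154176) = 0.02309, since the two samples are independent.
At 95% confidence z* = 1.960; margin = 1.960 × 0.02309 = 0.04526.
The difference is 0.5040 − 0.7510 = -0.2470, so the interval is -0.2470 ± 0.04526 = (-0.2923, -0.2017).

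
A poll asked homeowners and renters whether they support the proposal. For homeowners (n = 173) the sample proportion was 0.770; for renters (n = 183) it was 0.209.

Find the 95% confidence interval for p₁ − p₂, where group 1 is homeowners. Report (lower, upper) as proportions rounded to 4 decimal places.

(0.4750, 0.6470)

Each SE is √(p̂(1−p̂)/n): √(0.7700·0.2300/173) = 0.03200 and √(0.2090·0.7910/183) = 0.03006.
SE(p̂₁ − p̂₂) = √(SE₁² + SE₂²) = √(0.001024 + 0.0009036036) = 0.04390, since the two samples are independent.
At 95% confidence z* = 1.960; margin = 1.960 × 0.04390 = 0.08604.
The difference is 0.7700 − 0.2090 = 0.5610, so the interval is 0.5610 ± 0.08604 = (0.4750, 0.6470).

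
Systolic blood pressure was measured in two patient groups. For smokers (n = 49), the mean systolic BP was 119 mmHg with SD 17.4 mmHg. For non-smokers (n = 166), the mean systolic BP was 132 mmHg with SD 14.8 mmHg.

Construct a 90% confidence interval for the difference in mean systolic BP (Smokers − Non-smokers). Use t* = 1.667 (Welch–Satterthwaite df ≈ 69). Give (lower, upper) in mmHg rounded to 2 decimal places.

Per-group SEs: s₁/√n₁ = 17.4/√49 = 2.4857, s₂/√n₂ = 14.8/√166 = 1.1487.
Unpooled SE of the difference: √(6.17870449 + 1.31951169) = 2.7383.
Margin of error = t* · SE = 1.667 × 2.7383 = 4.5647.
x̄₁ − x̄₂ = 119 − 132 = -13.0000.
CI: -13.0000 ± 4.5647 = (-17.56, -8.44).

(-17.56, -8.44)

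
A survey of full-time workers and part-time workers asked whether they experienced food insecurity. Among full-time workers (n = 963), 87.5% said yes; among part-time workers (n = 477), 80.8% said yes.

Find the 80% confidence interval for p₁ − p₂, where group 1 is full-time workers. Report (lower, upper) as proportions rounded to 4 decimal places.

Each SE is √(p̂(1−p̂)/n): √(0.8750·0.1250/963) = 0.01066 and √(0.8080·0.1920/477) = 0.01803.
SE(p̂₁ − p̂₂) = √(SE₁² + SE₂²) = √(0.0001136356 + 0.0003250809) = 0.02095, since the two samples are independent.
At 80% confidence z* = 1.282; margin = 1.282 × 0.02095 = 0.02686.
The difference is 0.8750 − 0.8080 = 0.0670, so the interval is 0.0670 ± 0.02686 = (0.0401, 0.0939).

(0.0401, 0.0939)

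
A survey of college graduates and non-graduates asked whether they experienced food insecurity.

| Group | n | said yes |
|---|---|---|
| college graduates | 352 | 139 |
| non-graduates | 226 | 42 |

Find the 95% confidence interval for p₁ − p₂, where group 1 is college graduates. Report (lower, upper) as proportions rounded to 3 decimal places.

(0.137, 0.281)

p̂₁ = 139/352 = 0.3949 and p̂₂ = 42/226 = 0.1858.
SE₁ = √(p̂₁(1−p̂₁)/n₁) = √(0.3949·0.6051/352) = 0.02605; SE₂ = √(0.1858·0.8142/226) = 0.02587.
Independent samples: SE of the difference = √(SE₁² + SE₂²) = √(0.0006786025 + 0.0006692569) = 0.03671.
z* for 95% confidence is 1.960, so the margin of error is 1.960 × 0.03671 = 0.07195.
Point estimate p̂₁ − p̂₂ = 0.3949 − 0.1858 = 0.2091.
0.2091 ± 0.07195 → (0.137, 0.281).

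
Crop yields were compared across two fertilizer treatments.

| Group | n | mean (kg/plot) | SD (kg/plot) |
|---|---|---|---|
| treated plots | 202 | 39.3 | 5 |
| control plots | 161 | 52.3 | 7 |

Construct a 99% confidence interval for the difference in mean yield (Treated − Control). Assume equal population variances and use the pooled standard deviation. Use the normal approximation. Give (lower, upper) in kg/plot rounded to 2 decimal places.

(-14.62, -11.38)

s_p = √[((n₁−1)s₁² + (n₂−1)s₂²)/(n₁+n₂−2)] = √[(201·5² + 160·7²)/361] = 5.9697.
SE = 5.9697·√(1/202 + 1/161) = 0.6307.
With z* = 2.576, margin = 2.576 × 0.6307 = 1.6247.
x̄₁ − x̄₂ = 39.3 − 52.3 = -13.0000; interval -13.0000 ± 1.6247 = (-14.62, -11.38).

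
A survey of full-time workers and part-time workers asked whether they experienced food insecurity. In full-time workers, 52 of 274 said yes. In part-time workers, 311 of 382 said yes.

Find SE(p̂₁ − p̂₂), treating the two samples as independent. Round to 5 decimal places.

0.03094

First, p̂₁ = 52/274 = 0.1898; p̂₂ = 311/382 = 0.8141.
The two standard errors are √(0.1898×0.8102/274) = 0.02369 and √(0.8141×0.1859/382) = 0.01990.
Because the samples are independent, SE_diff = √(0.02369² + 0.01990²) = 0.03094.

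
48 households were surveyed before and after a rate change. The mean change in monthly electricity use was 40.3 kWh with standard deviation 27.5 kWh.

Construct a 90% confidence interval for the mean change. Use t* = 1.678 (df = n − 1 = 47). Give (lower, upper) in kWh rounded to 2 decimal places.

(33.64, 46.96)

This is a matched-pairs design, so SE = s_d/√n = 27.5/√48 = 3.9693.
Margin = 1.678 × 3.9693 = 6.6605; the interval is 40.3 ± 6.6605 = (33.64, 46.96).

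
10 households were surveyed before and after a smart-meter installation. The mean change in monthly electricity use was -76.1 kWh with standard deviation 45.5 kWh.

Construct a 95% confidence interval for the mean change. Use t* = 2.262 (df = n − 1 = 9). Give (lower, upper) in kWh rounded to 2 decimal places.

(-108.65, -43.55)

Paired design: SE = s_d/√n = 45.5/√10 = 14.3884.
t* = 2.262; margin of error = 2.262 × 14.3884 = 32.5466.
-76.1 ± 32.5466 → (-108.65, -43.55).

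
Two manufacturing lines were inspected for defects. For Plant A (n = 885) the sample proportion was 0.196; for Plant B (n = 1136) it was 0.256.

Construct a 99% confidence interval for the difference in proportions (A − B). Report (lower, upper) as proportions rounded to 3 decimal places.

The two standard errors are √(0.1960×0.8040/885) = 0.01334 and √(0.2560×0.7440/1136) = 0.01295.
Because the samples are independent, SE_diff = √(0.01334² + 0.01295²) = 0.01859.
Using z* = 2.576 for 99%, ME = 2.576 × 0.01859 = 0.04789.
p̂₁ − p̂₂ = -0.0600; interval -0.0600 ± 0.04789 gives (-0.108, -0.012).

(-0.108, -0.012)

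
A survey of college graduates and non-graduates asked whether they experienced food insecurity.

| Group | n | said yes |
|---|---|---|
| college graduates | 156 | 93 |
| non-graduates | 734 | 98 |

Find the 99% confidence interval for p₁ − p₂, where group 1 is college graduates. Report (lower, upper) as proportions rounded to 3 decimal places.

(0.356, 0.569)

Sample proportions: 93/156 = 0.5962, 98/734 = 0.1335.
Each SE is √(p̂(1−p̂)/n): √(0.5962·0.4038/156) = 0.03928 and √(0.1335·0.8665/734) = 0.01255.
SE(p̂₁ − p̂₂) = √(SE₁² + SE₂²) = √(0.0015429184 + 0.0001575025) = 0.04124, since the two samples are independent.
At 99% confidence z* = 2.576; margin = 2.576 × 0.04124 = 0.10623.
The difference is 0.5962 − 0.1335 = 0.4627, so the interval is 0.4627 ± 0.10623 = (0.356, 0.569).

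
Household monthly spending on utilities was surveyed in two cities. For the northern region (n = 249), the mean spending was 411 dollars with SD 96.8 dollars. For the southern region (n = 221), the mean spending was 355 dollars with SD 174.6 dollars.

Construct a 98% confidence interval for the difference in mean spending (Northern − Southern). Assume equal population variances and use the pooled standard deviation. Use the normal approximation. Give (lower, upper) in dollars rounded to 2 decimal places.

(26.14, 85.86)

Pooled variance s_p² = [248·96.8² + 220·174.6²] / (249+221−2) = 19296.0571, so s_p = 138.9102.
SE_diff = s_p·√(1/n₁ + 1/n₂) = 138.9102·√(1/249 + 1/221) = 12.8377.
z* = 2.326; margin = 2.326 × 12.8377 = 29.8605.
Difference = 411 − 355 = 56.0000.
56.0000 ± 29.8605 → (26.14, 85.86).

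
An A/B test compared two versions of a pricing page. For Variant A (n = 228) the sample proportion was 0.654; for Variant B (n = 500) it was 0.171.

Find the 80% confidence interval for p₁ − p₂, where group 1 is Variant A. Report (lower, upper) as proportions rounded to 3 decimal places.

(0.437, 0.529)

Each SE is √(p̂(1−p̂)/n): √(0.6540·0.3460/228) = 0.03150 and √(0.1710·0.8290/500) = 0.01684.
SE(p̂₁ − p̂₂) = √(SE₁² + SE₂²) = √(0.00099225 + 0.0002835856) = 0.03572, since the two samples are independent.
At 80% confidence z* = 1.282; margin = 1.282 × 0.03572 = 0.04579.
The difference is 0.6540 − 0.1710 = 0.4830, so the interval is 0.4830 ± 0.04579 = (0.437, 0.529).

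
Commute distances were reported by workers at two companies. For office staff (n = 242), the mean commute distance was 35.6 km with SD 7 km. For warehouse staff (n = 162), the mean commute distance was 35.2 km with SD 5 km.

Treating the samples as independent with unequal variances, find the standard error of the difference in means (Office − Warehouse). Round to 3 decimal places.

0.597

Per-group SEs: s₁/√n₁ = 7/√242 = 0.4500, s₂/√n₂ = 5/√162 = 0.3928.
Unpooled SE of the difference: √(0.2025 + 0.15429184) = 0.5973.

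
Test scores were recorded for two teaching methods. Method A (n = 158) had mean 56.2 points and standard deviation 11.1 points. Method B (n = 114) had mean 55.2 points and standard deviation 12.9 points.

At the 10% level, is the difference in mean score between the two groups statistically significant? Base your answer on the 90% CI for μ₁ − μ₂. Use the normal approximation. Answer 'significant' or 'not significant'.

SE₁ = s₁/√n₁ = 11.1/√158 = 0.8831; SE₂ = 12.9/√114 = 1.2082.
Independent samples, unequal variances: SE_diff = √(SE₁² + SE₂²) = √(0.77986561 + 1.45974724) = 1.4965.
z* = 1.645, so margin of error = 1.645 × 1.4965 = 2.4617.
Difference in means = 56.2 − 55.2 = 1.0000.
1.0000 ± 2.4617 → (-1.4617, 3.4617).
The interval (-1.4617, 3.4617) contains 0, so the difference is not significant.

not significant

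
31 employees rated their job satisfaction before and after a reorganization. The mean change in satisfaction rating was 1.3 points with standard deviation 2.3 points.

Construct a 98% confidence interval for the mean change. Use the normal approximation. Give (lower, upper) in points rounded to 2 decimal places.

(0.34, 2.26)

This is a matched-pairs design, so SE = s_d/√n = 2.3/√31 = 0.4131.
Margin = 2.326 × 0.4131 = 0.9609; the interval is 1.3 ± 0.9609 = (0.34, 2.26).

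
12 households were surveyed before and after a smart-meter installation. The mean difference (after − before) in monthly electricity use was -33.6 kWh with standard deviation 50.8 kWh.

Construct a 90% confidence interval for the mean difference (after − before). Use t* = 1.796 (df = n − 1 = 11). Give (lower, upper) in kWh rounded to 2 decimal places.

(-59.94, -7.26)

This is a matched-pairs design, so SE = s_d/√n = 50.8/√12 = 14.6647.
Margin = 1.796 × 14.6647 = 26.3378; the interval is -33.6 ± 26.3378 = (-59.94, -7.26).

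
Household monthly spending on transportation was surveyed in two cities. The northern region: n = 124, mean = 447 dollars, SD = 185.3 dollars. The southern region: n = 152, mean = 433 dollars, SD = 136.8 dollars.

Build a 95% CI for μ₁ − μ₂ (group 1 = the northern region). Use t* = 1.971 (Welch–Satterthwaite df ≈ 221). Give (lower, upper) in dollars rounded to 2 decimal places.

Standard errors of each mean: 185.3/√124 = 16.6404 and 136.8/√152 = 11.0959.
SE(x̄₁ − x̄₂) = √(16.6404² + 11.0959²) = 20.0005 for independent samples with unequal variances.
With t* = 1.971, the margin is 1.971 × 20.0005 = 39.4210.
x̄₁ − x̄₂ = 447 − 433 = 14.0000; the interval is 14.0000 ± 39.4210 = (-25.42, 53.42).

(-25.42, 53.42)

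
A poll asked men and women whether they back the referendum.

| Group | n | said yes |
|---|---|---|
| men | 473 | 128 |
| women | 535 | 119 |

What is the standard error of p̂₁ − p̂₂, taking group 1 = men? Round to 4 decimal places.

0.0272

First, p̂₁ = 128/473 = 0.2706; p̂₂ = 119/535 = 0.2224.
The two standard errors are √(0.2706×0.7294/473) = 0.02043 and √(0.2224×0.7776/535) = 0.01798.
Because the samples are independent, SE_diff = √(0.02043² + 0.01798²) = 0.02722.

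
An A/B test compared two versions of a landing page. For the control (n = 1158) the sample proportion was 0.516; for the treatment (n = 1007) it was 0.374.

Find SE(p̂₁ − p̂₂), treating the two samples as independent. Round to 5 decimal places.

0.02117

Each SE is √(p̂(1−p̂)/n): √(0.5160·0.4840/1158) = 0.01469 and √(0.3740·0.6260/1007) = 0.01525.
SE(p̂₁ − p̂₂) = √(SE₁² + SE₂²) = √(0.0002157961 + 0.0002325625) = 0.02117, since the two samples are independent.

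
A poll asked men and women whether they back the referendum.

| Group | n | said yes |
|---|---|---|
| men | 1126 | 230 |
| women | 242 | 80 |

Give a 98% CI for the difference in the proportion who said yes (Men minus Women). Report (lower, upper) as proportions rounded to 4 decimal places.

(-0.2020, -0.0506)

Sample proportions: 230/1126 = 0.2043, 80/242 = 0.3306.
Each SE is √(p̂(1−p̂)/n): √(0.2043·0.7957/1126) = 0.01202 and √(0.3306·0.6694/242) = 0.03024.
SE(p̂₁ − p̂₂) = √(SE₁² + SE₂²) = √(0.0001444804 + 0.0009144576) = 0.03254, since the two samples are independent.
At 98% confidence z* = 2.326; margin = 2.326 × 0.03254 = 0.07569.
The difference is 0.2043 − 0.3306 = -0.1263, so the interval is -0.1263 ± 0.07569 = (-0.2020, -0.0506).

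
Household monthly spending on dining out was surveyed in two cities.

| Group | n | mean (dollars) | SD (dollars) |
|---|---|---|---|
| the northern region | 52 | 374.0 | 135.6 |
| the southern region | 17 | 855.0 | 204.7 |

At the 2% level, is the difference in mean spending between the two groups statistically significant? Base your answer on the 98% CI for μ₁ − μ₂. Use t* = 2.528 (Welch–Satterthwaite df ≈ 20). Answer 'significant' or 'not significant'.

SE₁ = s₁/√n₁ = 135.6/√52 = 18.8043; SE₂ = 204.7/√17 = 49.6470.
Independent samples, unequal variances: SE_diff = √(SE₁² + SE₂²) = √(353.60169849 + 2464.824609) = 53.0889.
t* = 2.528, so margin of error = 2.528 × 53.0889 = 134.2087.
Difference in means = 374.0 − 855.0 = -481.0000.
-481.0000 ± 134.2087 → (-615.2087, -346.7913).
The interval (-615.2087, -346.7913) does not contain 0, so the difference is significant.

significant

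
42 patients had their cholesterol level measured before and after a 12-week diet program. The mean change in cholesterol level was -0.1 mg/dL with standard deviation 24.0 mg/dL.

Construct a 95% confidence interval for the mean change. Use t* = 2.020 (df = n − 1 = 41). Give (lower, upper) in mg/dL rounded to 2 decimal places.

(-7.58, 7.38)

This is a matched-pairs design, so SE = s_d/√n = 24.0/√42 = 3.7033.
Margin = 2.020 × 3.7033 = 7.4807; the interval is -0.1 ± 7.4807 = (-7.58, 7.38).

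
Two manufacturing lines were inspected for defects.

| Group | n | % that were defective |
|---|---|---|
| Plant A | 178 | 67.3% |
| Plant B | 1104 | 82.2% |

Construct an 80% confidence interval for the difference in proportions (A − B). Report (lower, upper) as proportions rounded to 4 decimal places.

(-0.1964, -0.1016)

Each SE is √(p̂(1−p̂)/n): √(0.6730·0.3270/178) = 0.03516 and √(0.8220·0.1780/1104) = 0.01151.
SE(p̂₁ − p̂₂) = √(SE₁² + SE₂²) = √(0.0012362256 + 0.0001324801) = 0.03700, since the two samples are independent.
At 80% confidence z* = 1.282; margin = 1.282 × 0.03700 = 0.04743.
The difference is 0.6730 − 0.8220 = -0.1490, so the interval is -0.1490 ± 0.04743 = (-0.1964, -0.1016).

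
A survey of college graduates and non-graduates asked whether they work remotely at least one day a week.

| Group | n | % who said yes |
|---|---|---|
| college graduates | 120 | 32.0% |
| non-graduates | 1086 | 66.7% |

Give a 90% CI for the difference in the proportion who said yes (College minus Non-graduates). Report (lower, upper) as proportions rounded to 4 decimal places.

(-0.4209, -0.2731)

Each SE is √(p̂(1−p̂)/n): √(0.3200·0.6800/120) = 0.04258 and √(0.6670·0.3330/1086) = 0.01430.
SE(p̂₁ − p̂₂) = √(SE₁² + SE₂²) = √(0.0018130564 + 0.00020449) = 0.04492, since the two samples are independent.
At 90% confidence z* = 1.645; margin = 1.645 × 0.04492 = 0.07389.
The difference is 0.3200 − 0.6670 = -0.3470, so the interval is -0.3470 ± 0.07389 = (-0.4209, -0.2731).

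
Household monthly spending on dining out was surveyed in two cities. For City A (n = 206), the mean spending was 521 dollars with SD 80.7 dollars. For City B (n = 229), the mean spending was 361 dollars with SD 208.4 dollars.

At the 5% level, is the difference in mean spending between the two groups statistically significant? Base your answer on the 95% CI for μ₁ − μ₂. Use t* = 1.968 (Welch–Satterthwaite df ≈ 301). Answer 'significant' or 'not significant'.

SE₁ = s₁/√n₁ = 80.7/√206 = 5.6226; SE₂ = 208.4/√229 = 13.7715.
Independent samples, unequal variances: SE_diff = √(SE₁² + SE₂²) = √(31.61363076 + 189.65421225) = 14.8751.
t* = 1.968, so margin of error = 1.968 × 14.8751 = 29.2742.
Difference in means = 521 − 361 = 160.0000.
160.0000 ± 29.2742 → (130.7258, 189.2742).
The interval (130.7258, 189.2742) does not contain 0, so the difference is significant.

significant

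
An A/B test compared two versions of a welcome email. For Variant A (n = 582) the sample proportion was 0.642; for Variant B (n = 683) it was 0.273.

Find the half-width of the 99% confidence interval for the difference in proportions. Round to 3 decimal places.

SE₁ = √(p̂₁(1−p̂₁)/n₁) = √(0.6420·0.3580/582) = 0.01987; SE₂ = √(0.2730·0.7270/683) = 0.01705.
Independent samples: SE of the difference = √(SE₁² + SE₂²) = √(0.0003948169 + 0.0002907025) = 0.02618.
z* for 99% confidence is 2.576, so the margin of error is 2.576 × 0.02618 = 0.06744.

0.067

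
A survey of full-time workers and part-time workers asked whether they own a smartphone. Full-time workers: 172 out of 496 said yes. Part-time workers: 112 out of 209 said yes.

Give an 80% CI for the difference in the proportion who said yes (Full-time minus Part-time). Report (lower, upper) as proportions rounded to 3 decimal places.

p̂₁ = 172/496 = 0.3468 and p̂₂ = 112/209 = 0.5359.
SE₁ = √(p̂₁(1−p̂₁)/n₁) = √(0.3468·0.6532/496) = 0.02137; SE₂ = √(0.5359·0.4641/209) = 0.03450.
Independent samples: SE of the difference = √(SE₁² + SE₂²) = √(0.0004566769 + 0.00119025) = 0.04058.
z* for 80% confidence is 1.282, so the margin of error is 1.282 × 0.04058 = 0.05202.
Point estimate p̂₁ − p̂₂ = 0.3468 − 0.5359 = -0.1891.
-0.1891 ± 0.05202 → (-0.241, -0.137).

(-0.241, -0.137)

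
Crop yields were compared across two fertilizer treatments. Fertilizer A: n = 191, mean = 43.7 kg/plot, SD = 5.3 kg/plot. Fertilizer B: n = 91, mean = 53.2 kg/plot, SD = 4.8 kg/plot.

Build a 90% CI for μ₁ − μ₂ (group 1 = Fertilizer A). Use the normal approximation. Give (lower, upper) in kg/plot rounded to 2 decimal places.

Standard errors of each mean: 5.3/√191 = 0.3835 and 4.8/√91 = 0.5032.
SE(x̄₁ − x̄₂) = √(0.3835² + 0.5032²) = 0.6327 for independent samples with unequal variances.
With z* = 1.645, the margin is 1.645 × 0.6327 = 1.0408.
x̄₁ − x̄₂ = 43.7 − 53.2 = -9.5000; the interval is -9.5000 ± 1.0408 = (-10.54, -8.46).

(-10.54, -8.46)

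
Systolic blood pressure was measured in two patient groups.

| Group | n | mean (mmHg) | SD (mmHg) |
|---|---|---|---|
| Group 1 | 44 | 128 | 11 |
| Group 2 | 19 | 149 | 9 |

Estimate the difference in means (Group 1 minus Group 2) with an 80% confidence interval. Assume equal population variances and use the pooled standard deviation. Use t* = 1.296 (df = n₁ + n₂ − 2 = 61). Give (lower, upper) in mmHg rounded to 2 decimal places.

Pooled variance s_p² = [43·11² + 18·9²] / (44+19−2) = 109.1967, so s_p = 10.4497.
SE_diff = s_p·√(1/n₁ + 1/n₂) = 10.4497·√(1/44 + 1/19) = 2.8686.
t* = 1.296; margin = 1.296 × 2.8686 = 3.7177.
Difference = 128 − 149 = -21.0000.
-21.0000 ± 3.7177 → (-24.72, -17.28).

(-24.72, -17.28)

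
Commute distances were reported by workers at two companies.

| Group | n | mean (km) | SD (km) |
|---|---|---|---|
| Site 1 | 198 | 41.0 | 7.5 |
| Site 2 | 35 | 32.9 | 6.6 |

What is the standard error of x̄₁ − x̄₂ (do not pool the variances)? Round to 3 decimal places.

Standard errors of each mean: 7.5/√198 = 0.5330 and 6.6/√35 = 1.1156.
SE(x̄₁ − x̄₂) = √(0.5330² + 1.1156²) = 1.2364 for independent samples with unequal variances.

1.236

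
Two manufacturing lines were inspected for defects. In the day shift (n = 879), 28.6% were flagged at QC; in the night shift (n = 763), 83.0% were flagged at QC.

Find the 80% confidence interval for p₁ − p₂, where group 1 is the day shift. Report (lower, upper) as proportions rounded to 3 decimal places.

Each SE is √(p̂(1−p̂)/n): √(0.2860·0.7140/879) = 0.01524 and √(0.8300·0.1700/763) = 0.01360.
SE(p̂₁ − p̂₂) = √(SE₁² + SE₂²) = √(0.0002322576 + 0.00018496) = 0.02043, since the two samples are independent.
At 80% confidence z* = 1.282; margin = 1.282 × 0.02043 = 0.02619.
The difference is 0.2860 − 0.8300 = -0.5440, so the interval is -0.5440 ± 0.02619 = (-0.570, -0.518).

(-0.570, -0.518)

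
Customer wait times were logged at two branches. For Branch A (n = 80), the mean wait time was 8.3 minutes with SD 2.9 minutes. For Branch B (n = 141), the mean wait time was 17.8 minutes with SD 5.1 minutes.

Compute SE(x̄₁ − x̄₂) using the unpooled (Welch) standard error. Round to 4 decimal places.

Per-group SEs: s₁/√n₁ = 2.9/√80 = 0.3242, s₂/√n₂ = 5.1/√141 = 0.4295.
Unpooled SE of the difference: √(0.10510564 + 0.18447025) = 0.5381.

0.5381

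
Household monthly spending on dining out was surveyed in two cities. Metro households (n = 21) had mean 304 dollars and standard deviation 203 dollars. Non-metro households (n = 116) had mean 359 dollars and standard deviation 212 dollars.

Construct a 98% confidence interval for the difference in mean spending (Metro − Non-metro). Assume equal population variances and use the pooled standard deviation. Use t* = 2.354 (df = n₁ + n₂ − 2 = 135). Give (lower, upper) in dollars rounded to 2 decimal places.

(-172.62, 62.62)

Pooled variance s_p² = [20·203² + 115·212²] / (21+116−2) = 44390.6667, so s_p = 210.6909.
SE_diff = s_p·√(1/n₁ + 1/n₂) = 210.6909·√(1/21 + 1/116) = 49.9652.
t* = 2.354; margin = 2.354 × 49.9652 = 117.6181.
Difference = 304 − 359 = -55.0000.
-55.0000 ± 117.6181 → (-172.62, 62.62).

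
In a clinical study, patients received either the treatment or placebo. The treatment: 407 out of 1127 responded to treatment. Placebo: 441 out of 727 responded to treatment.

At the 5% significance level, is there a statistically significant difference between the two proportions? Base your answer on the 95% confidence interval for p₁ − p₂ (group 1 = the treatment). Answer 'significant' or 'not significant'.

Sample proportions: 407/1127 = 0.3611, 441/727 = 0.6066.
Each SE is √(p̂(1−p̂)/n): √(0.3611·0.6389/1127) = 0.01431 and √(0.6066·0.3934/727) = 0.01812.
SE(p̂₁ − p̂₂) = √(SE₁² + SE₂²) = √(0.0002047761 + 0.0003283344) = 0.02309, since the two samples are independent.
At 95% confidence z* = 1.960; margin = 1.960 × 0.02309 = 0.04526.
The difference is 0.3611 − 0.6066 = -0.2455, so the interval is -0.2455 ± 0.04526 = (-0.29076, -0.20024).
The interval (-0.29076, -0.20024) does not contain 0, so the difference is significant.

significant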